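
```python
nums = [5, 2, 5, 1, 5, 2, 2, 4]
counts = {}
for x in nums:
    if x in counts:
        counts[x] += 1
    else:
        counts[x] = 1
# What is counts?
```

Initial: counts = {}, nums = [5, 2, 5, 1, 5, 2, 2, 4]
See 5: counts = {5: 1}
See 2: counts = {5: 1, 2: 1}
See 5: counts = {5: 2, 2: 1}
See 1: counts = {5: 2, 2: 1, 1: 1}
See 5: counts = {5: 3, 2: 1, 1: 1}
See 2: counts = {5: 3, 2: 2, 1: 1}
See 2: counts = {5: 3, 2: 3, 1: 1}
See 4: counts = {5: 3, 2: 3, 1: 1, 4: 1}

{5: 3, 2: 3, 1: 1, 4: 1}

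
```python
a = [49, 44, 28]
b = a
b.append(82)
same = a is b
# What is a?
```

After line 1: a = [49, 44, 28]
After line 2 (b = a is an alias, same object): a = [49, 44, 28], b = [49, 44, 28]
After line 3 (b.append mutates the shared list): a = [49, 44, 28, 82], b = [49, 44, 28, 82]
After line 4 (same = a is b; same object -> True): same = True

[49, 44, 28, 82]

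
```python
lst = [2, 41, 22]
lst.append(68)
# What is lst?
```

[2, 41, 22, 68]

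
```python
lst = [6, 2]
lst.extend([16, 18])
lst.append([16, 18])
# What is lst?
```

After line 1: lst = [6, 2]
After line 2 (extend unpacks [16, 18]): lst = [6, 2, 16, 18]
After line 3 (append adds [16, 18] as single element): lst = [6, 2, 16, 18, [16, 18]]

[6, 2, 16, 18, [16, 18]]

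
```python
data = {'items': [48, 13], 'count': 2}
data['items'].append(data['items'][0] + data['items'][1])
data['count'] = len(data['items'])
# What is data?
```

After line 1: data = {'items': [48, 13], 'count': 2}
After line 2 (append 48 + 13 = 61): data = {'items': [48, 13, 61], 'count': 2}
After line 3 (count = len(items) = 3): data = {'items': [48, 13, 61], 'count': 3}

{'items': [48, 13, 61], 'count': 3}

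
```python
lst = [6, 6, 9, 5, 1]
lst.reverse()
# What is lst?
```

[1, 5, 9, 6, 6]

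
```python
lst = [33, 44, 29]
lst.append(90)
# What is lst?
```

[33, 44, 29, 90]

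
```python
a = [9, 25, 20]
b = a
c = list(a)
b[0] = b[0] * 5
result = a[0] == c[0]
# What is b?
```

After line 1: a = [9, 25, 20]
After line 2 (b = a, alias): a = [9, 25, 20], b = [9, 25, 20]
After line 3 (c = list(a) is a copy, new object): c = [9, 25, 20]
After line 4 (b[0] = 9 * 5 = 45; mutates shared a/b): a = b = [45, 25, 20], c = [9, 25, 20]
After line 5 (a[0] = 45, c[0] = 9; result = False)

[45, 25, 20]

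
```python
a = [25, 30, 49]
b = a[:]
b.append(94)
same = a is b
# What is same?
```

After line 1: a = [25, 30, 49]
After line 2 (b = a[:] is a shallow copy, new object): a = [25, 30, 49], b = [25, 30, 49]
After line 3 (append only mutates b): a = [25, 30, 49], b = [25, 30, 49, 94]
After line 4 (same = a is b; different objects -> False): same = False

False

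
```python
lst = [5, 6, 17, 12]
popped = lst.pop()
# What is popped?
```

12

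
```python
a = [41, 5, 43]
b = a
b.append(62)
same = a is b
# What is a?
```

After line 1: a = [41, 5, 43]
After line 2 (b = a is an alias, same object): a = [41, 5, 43], b = [41, 5, 43]
After line 3 (b.append mutates the shared list): a = [41, 5, 43, 62], b = [41, 5, 43, 62]
After line 4 (same = a is b; same object -> True): same = True

[41, 5, 43, 62]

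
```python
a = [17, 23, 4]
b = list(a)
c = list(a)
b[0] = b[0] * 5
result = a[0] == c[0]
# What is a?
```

After line 1: a = [17, 23, 4]
After line 2 (b = list(a), copy): a = [17, 23, 4], b = [17, 23, 4]
After line 3 (c = list(a) is a copy, new object): c = [17, 23, 4]
After line 4 (b[0] = 17 * 5 = 85; only b mutates (copy)): a = [17, 23, 4], b = [85, 23, 4], c = [17, 23, 4]
After line 5 (a[0] = 17, c[0] = 17; result = True)

[17, 23, 4]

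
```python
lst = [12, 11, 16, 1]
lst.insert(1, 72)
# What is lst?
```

[12, 72, 11, 16, 1]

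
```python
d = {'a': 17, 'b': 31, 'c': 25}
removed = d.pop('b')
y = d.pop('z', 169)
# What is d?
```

After line 1: d = {'a': 17, 'b': 31, 'c': 25}
After line 2 (pop 'b' returns 31): d = {'a': 17, 'c': 25}, removed = 31
After line 3 (pop 'z' missing, returns default 169): d = {'a': 17, 'c': 25}, y = 169

{'a': 17, 'c': 25}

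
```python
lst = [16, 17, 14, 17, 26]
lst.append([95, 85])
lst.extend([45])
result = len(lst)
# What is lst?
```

After line 1: lst = [16, 17, 14, 17, 26]
After line 2 (append adds [95, 85] as single element): lst = [16, 17, 14, 17, 26, [95, 85]]
After line 3 (extend unpacks [45], adds 45): lst = [16, 17, 14, 17, 26, [95, 85], 45]
After line 4: result = len(lst) = 7

[16, 17, 14, 17, 26, [95, 85], 45]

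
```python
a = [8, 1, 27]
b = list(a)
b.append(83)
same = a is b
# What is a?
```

After line 1: a = [8, 1, 27]
After line 2 (b = list(a) is a shallow copy, new object): a = [8, 1, 27], b = [8, 1, 27]
After line 3 (append only mutates b): a = [8, 1, 27], b = [8, 1, 27, 83]
After line 4 (same = a is b; different objects -> False): same = False

[8, 1, 27]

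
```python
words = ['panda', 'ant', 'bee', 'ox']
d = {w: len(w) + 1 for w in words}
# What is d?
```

{'panda': 6, 'ant': 4, 'bee': 4, 'ox': 3}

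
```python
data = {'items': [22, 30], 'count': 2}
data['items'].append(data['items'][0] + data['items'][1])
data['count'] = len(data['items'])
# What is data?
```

After line 1: data = {'items': [22, 30], 'count': 2}
After line 2 (append 22 + 30 = 52): data = {'items': [22, 30, 52], 'count': 2}
After line 3 (count = len(items) = 3): data = {'items': [22, 30, 52], 'count': 3}

{'items': [22, 30, 52], 'count': 3}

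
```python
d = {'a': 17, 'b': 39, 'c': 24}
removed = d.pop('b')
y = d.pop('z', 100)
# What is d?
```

After line 1: d = {'a': 17, 'b': 39, 'c': 24}
After line 2 (pop 'b' returns 39): d = {'a': 17, 'c': 24}, removed = 39
After line 3 (pop 'z' missing, returns default 100): d = {'a': 17, 'c': 24}, y = 100

{'a': 17, 'c': 24}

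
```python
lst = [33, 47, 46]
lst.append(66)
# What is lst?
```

[33, 47, 46, 66]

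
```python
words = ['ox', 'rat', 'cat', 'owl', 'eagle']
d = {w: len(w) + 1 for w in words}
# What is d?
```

{'ox': 3, 'rat': 4, 'cat': 4, 'owl': 4, 'eagle': 6}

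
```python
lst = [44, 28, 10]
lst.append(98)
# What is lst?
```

[44, 28, 10, 98]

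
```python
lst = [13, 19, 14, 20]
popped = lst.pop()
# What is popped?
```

20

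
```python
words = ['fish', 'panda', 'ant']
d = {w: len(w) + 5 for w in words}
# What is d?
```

{'fish': 9, 'panda': 10, 'ant': 8}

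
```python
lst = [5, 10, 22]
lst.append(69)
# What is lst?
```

[5, 10, 22, 69]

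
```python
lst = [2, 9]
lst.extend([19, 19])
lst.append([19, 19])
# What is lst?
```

After line 1: lst = [2, 9]
After line 2 (extend unpacks [19, 19]): lst = [2, 9, 19, 19]
After line 3 (append adds [19, 19] as single element): lst = [2, 9, 19, 19, [19, 19]]

[2, 9, 19, 19, [19, 19]]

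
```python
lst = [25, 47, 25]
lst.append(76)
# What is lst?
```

[25, 47, 25, 76]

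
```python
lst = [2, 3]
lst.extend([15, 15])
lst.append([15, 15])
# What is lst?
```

After line 1: lst = [2, 3]
After line 2 (extend unpacks [15, 15]): lst = [2, 3, 15, 15]
After line 3 (append adds [15, 15] as single element): lst = [2, 3, 15, 15, [15, 15]]

[2, 3, 15, 15, [15, 15]]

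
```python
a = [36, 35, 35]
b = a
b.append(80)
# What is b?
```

After line 1: a = [36, 35, 35]
After line 2 (b = a is an alias, same object): a = [36, 35, 35], b = [36, 35, 35]
After line 3 (b.append mutates the shared list): a = [36, 35, 35, 80], b = [36, 35, 35, 80]

[36, 35, 35, 80]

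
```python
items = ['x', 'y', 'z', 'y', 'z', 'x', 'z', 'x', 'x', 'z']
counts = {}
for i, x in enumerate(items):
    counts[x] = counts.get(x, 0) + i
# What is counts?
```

Initial: counts = {}, items = ['x', 'y', 'z', 'y', 'z', 'x', 'z', 'x', 'x', 'z']
i=0, x='x': counts = {'x': 0}
i=1, x='y': counts = {'x': 0, 'y': 1}
i=2, x='z': counts = {'x': 0, 'y': 1, 'z': 2}
i=3, x='y': counts = {'x': 0, 'y': 4, 'z': 2}
i=4, x='z': counts = {'x': 0, 'y': 4, 'z': 6}
i=5, x='x': counts = {'x': 5, 'y': 4, 'z': 6}
i=6, x='z': counts = {'x': 5, 'y': 4, 'z': 12}
i=7, x='x': counts = {'x': 12, 'y': 4, 'z': 12}
i=8, x='x': counts = {'x': 20, 'y': 4, 'z': 12}
i=9, x='z': counts = {'x': 20, 'y': 4, 'z': 21}

{'x': 20, 'y': 4, 'z': 21}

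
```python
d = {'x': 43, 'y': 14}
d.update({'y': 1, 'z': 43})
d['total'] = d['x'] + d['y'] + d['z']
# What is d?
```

After line 1: d = {'x': 43, 'y': 14}
After line 2 (y overwritten, z added): d = {'x': 43, 'y': 1, 'z': 43}
After line 3 (total = 43 + 1 + 43 = 87): d = {'x': 43, 'y': 1, 'z': 43, 'total': 87}

{'x': 43, 'y': 1, 'z': 43, 'total': 87}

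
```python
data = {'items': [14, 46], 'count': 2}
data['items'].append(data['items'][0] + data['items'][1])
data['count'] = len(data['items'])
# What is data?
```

After line 1: data = {'items': [14, 46], 'count': 2}
After line 2 (append 14 + 46 = 60): data = {'items': [14, 46, 60], 'count': 2}
After line 3 (count = len(items) = 3): data = {'items': [14, 46, 60], 'count': 3}

{'items': [14, 46, 60], 'count': 3}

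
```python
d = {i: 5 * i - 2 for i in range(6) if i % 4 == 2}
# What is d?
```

{2: 8}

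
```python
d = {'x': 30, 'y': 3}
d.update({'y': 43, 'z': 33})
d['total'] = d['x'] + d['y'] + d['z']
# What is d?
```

After line 1: d = {'x': 30, 'y': 3}
After line 2 (y overwritten, z added): d = {'x': 30, 'y': 43, 'z': 33}
After line 3 (total = 30 + 43 + 33 = 106): d = {'x': 30, 'y': 43, 'z': 33, 'total': 106}

{'x': 30, 'y': 43, 'z': 33, 'total': 106}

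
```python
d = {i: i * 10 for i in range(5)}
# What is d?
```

{0: 0, 1: 10, 2: 20, 3: 30, 4: 40}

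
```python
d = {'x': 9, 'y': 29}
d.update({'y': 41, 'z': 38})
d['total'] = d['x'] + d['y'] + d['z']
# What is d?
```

After line 1: d = {'x': 9, 'y': 29}
After line 2 (y overwritten, z added): d = {'x': 9, 'y': 41, 'z': 38}
After line 3 (total = 9 + 41 + 38 = 88): d = {'x': 9, 'y': 41, 'z': 38, 'total': 88}

{'x': 9, 'y': 41, 'z': 38, 'total': 88}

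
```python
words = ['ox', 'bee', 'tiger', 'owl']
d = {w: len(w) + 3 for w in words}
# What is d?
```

{'ox': 5, 'bee': 6, 'tiger': 8, 'owl': 6}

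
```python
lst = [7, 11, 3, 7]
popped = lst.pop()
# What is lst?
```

[7, 11, 3]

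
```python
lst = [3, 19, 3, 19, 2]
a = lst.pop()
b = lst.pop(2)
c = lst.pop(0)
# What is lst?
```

After line 1: lst = [3, 19, 3, 19, 2]
After line 2 (pop() -> a = 2): lst = [3, 19, 3, 19]
After line 3 (pop(2) -> b = 3): lst = [3, 19, 19]
After line 4 (pop(0) -> c = 3): lst = [19, 19]

[19, 19]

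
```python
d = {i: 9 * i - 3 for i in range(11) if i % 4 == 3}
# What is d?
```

{3: 24, 7: 60}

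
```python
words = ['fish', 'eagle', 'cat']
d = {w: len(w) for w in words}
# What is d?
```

{'fish': 4, 'eagle': 5, 'cat': 3}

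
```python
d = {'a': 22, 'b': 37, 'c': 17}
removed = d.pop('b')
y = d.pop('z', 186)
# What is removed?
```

After line 1: d = {'a': 22, 'b': 37, 'c': 17}
After line 2 (pop 'b' returns 37): d = {'a': 22, 'c': 17}, removed = 37
After line 3 (pop 'z' missing, returns default 186): d = {'a': 22, 'c': 17}, y = 186

37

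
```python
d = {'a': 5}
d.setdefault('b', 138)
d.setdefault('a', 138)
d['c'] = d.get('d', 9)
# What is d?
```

After line 1: d = {'a': 5}
After line 2 (setdefault adds 'b'=138): d = {'a': 5, 'b': 138}
After line 3 (setdefault 'a' no-op, already exists): d = {'a': 5, 'b': 138}
After line 4 (get('d', 9) returns default since 'd' not in d): d = {'a': 5, 'b': 138, 'c': 9}

{'a': 5, 'b': 138, 'c': 9}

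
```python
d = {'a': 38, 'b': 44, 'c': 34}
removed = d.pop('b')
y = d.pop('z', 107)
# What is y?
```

After line 1: d = {'a': 38, 'b': 44, 'c': 34}
After line 2 (pop 'b' returns 44): d = {'a': 38, 'c': 34}, removed = 44
After line 3 (pop 'z' missing, returns default 107): d = {'a': 38, 'c': 34}, y = 107

107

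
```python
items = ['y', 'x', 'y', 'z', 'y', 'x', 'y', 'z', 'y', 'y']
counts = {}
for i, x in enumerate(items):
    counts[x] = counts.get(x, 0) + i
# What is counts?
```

Initial: counts = {}, items = ['y', 'x', 'y', 'z', 'y', 'x', 'y', 'z', 'y', 'y']
i=0, x='y': counts = {'y': 0}
i=1, x='x': counts = {'y': 0, 'x': 1}
i=2, x='y': counts = {'y': 2, 'x': 1}
i=3, x='z': counts = {'y': 2, 'x': 1, 'z': 3}
i=4, x='y': counts = {'y': 6, 'x': 1, 'z': 3}
i=5, x='x': counts = {'y': 6, 'x': 6, 'z': 3}
i=6, x='y': counts = {'y': 12, 'x': 6, 'z': 3}
i=7, x='z': counts = {'y': 12, 'x': 6, 'z': 10}
i=8, x='y': counts = {'y': 20, 'x': 6, 'z': 10}
i=9, x='y': counts = {'y': 29, 'x': 6, 'z': 10}

{'y': 29, 'x': 6, 'z': 10}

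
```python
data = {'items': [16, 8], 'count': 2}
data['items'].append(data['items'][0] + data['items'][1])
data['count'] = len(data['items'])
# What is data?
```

After line 1: data = {'items': [16, 8], 'count': 2}
After line 2 (append 16 + 8 = 24): data = {'items': [16, 8, 24], 'count': 2}
After line 3 (count = len(items) = 3): data = {'items': [16, 8, 24], 'count': 3}

{'items': [16, 8, 24], 'count': 3}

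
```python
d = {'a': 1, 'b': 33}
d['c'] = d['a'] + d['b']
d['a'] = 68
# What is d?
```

After line 1: d = {'a': 1, 'b': 33}
After line 2 (d['c'] = 1 + 33): d = {'a': 1, 'b': 33, 'c': 34}
After line 3: d = {'a': 68, 'b': 33, 'c': 34}

{'a': 68, 'b': 33, 'c': 34}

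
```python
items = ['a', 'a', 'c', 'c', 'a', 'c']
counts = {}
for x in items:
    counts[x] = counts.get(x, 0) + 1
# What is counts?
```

Initial: counts = {}, items = ['a', 'a', 'c', 'c', 'a', 'c']
See 'a': counts = {'a': 1}
See 'a': counts = {'a': 2}
See 'c': counts = {'a': 2, 'c': 1}
See 'c': counts = {'a': 2, 'c': 2}
See 'a': counts = {'a': 3, 'c': 2}
See 'c': counts = {'a': 3, 'c': 3}

{'a': 3, 'c': 3}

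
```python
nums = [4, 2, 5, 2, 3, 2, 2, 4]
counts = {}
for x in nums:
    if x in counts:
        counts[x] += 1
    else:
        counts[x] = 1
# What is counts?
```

Initial: counts = {}, nums = [4, 2, 5, 2, 3, 2, 2, 4]
See 4: counts = {4: 1}
See 2: counts = {4: 1, 2: 1}
See 5: counts = {4: 1, 2: 1, 5: 1}
See 2: counts = {4: 1, 2: 2, 5: 1}
See 3: counts = {4: 1, 2: 2, 5: 1, 3: 1}
See 2: counts = {4: 1, 2: 3, 5: 1, 3: 1}
See 2: counts = {4: 1, 2: 4, 5: 1, 3: 1}
See 4: counts = {4: 2, 2: 4, 5: 1, 3: 1}

{4: 2, 2: 4, 5: 1, 3: 1}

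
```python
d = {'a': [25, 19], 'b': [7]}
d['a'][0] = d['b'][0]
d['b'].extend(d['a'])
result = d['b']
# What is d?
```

After line 1: d = {'a': [25, 19], 'b': [7]}
After line 2 (a[0] = b[0] = 7): d = {'a': [7, 19], 'b': [7]}
After line 3 (b.extend(a) appends [7, 19]): d = {'a': [7, 19], 'b': [7, 7, 19]}
After line 4: result = d['b'] = [7, 7, 19]

{'a': [7, 19], 'b': [7, 7, 19]}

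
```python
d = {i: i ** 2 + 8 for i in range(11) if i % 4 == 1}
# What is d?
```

{1: 9, 5: 33, 9: 89}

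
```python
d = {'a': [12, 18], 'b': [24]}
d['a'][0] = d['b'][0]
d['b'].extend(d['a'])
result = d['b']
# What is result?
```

After line 1: d = {'a': [12, 18], 'b': [24]}
After line 2 (a[0] = b[0] = 24): d = {'a': [24, 18], 'b': [24]}
After line 3 (b.extend(a) appends [24, 18]): d = {'a': [24, 18], 'b': [24, 24, 18]}
After line 4: result = d['b'] = [24, 24, 18]

[24, 24, 18]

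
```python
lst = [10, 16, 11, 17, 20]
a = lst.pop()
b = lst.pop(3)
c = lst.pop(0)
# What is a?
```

After line 1: lst = [10, 16, 11, 17, 20]
After line 2 (pop() -> a = 20): lst = [10, 16, 11, 17]
After line 3 (pop(3) -> b = 17): lst = [10, 16, 11]
After line 4 (pop(0) -> c = 10): lst = [16, 11]

20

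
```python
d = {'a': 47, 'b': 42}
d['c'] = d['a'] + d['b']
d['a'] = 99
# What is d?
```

After line 1: d = {'a': 47, 'b': 42}
After line 2 (d['c'] = 47 + 42): d = {'a': 47, 'b': 42, 'c': 89}
After line 3: d = {'a': 99, 'b': 42, 'c': 89}

{'a': 99, 'b': 42, 'c': 89}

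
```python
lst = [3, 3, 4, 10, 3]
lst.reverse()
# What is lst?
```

[3, 10, 4, 3, 3]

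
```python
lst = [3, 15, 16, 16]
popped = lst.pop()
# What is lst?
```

[3, 15, 16]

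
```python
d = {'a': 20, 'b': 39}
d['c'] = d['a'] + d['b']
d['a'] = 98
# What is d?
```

After line 1: d = {'a': 20, 'b': 39}
After line 2 (d['c'] = 20 + 39): d = {'a': 20, 'b': 39, 'c': 59}
After line 3: d = {'a': 98, 'b': 39, 'c': 59}

{'a': 98, 'b': 39, 'c': 59}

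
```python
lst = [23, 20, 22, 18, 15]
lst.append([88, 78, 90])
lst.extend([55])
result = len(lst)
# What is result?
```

After line 1: lst = [23, 20, 22, 18, 15]
After line 2 (append adds [88, 78, 90] as single element): lst = [23, 20, 22, 18, 15, [88, 78, 90]]
After line 3 (extend unpacks [55], adds 55): lst = [23, 20, 22, 18, 15, [88, 78, 90], 55]
After line 4: result = len(lst) = 7

7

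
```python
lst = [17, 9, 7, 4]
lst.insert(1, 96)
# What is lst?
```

[17, 96, 9, 7, 4]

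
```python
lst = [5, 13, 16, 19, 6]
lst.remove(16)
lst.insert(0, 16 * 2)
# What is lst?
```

After line 1: lst = [5, 13, 16, 19, 6]
After line 2 (remove first 16): lst = [5, 13, 19, 6]
After line 3 (insert 32 at index 0): lst = [32, 5, 13, 19, 6]

[32, 5, 13, 19, 6]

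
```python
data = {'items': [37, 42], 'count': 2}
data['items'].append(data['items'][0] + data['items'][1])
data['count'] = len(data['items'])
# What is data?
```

After line 1: data = {'items': [37, 42], 'count': 2}
After line 2 (append 37 + 42 = 79): data = {'items': [37, 42, 79], 'count': 2}
After line 3 (count = len(items) = 3): data = {'items': [37, 42, 79], 'count': 3}

{'items': [37, 42, 79], 'count': 3}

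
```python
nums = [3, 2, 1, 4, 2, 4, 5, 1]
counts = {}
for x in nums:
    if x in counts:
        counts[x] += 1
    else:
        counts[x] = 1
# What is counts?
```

Initial: counts = {}, nums = [3, 2, 1, 4, 2, 4, 5, 1]
See 3: counts = {3: 1}
See 2: counts = {3: 1, 2: 1}
See 1: counts = {3: 1, 2: 1, 1: 1}
See 4: counts = {3: 1, 2: 1, 1: 1, 4: 1}
See 2: counts = {3: 1, 2: 2, 1: 1, 4: 1}
See 4: counts = {3: 1, 2: 2, 1: 1, 4: 2}
See 5: counts = {3: 1, 2: 2, 1: 1, 4: 2, 5: 1}
See 1: counts = {3: 1, 2: 2, 1: 2, 4: 2, 5: 1}

{3: 1, 2: 2, 1: 2, 4: 2, 5: 1}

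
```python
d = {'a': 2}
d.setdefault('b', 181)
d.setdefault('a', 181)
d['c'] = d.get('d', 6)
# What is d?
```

After line 1: d = {'a': 2}
After line 2 (setdefault adds 'b'=181): d = {'a': 2, 'b': 181}
After line 3 (setdefault 'a' no-op, already exists): d = {'a': 2, 'b': 181}
After line 4 (get('d', 6) returns default since 'd' not in d): d = {'a': 2, 'b': 181, 'c': 6}

{'a': 2, 'b': 181, 'c': 6}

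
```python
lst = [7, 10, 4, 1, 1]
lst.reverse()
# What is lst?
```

[1, 1, 4, 10, 7]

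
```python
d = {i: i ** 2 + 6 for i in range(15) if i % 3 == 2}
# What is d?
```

{2: 10, 5: 31, 8: 70, 11: 127, 14: 202}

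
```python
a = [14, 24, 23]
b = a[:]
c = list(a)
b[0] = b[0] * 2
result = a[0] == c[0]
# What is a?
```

After line 1: a = [14, 24, 23]
After line 2 (b = a[:], copy): a = [14, 24, 23], b = [14, 24, 23]
After line 3 (c = list(a) is a copy, new object): c = [14, 24, 23]
After line 4 (b[0] = 14 * 2 = 28; only b mutates (copy)): a = [14, 24, 23], b = [28, 24, 23], c = [14, 24, 23]
After line 5 (a[0] = 14, c[0] = 14; result = True)

[14, 24, 23]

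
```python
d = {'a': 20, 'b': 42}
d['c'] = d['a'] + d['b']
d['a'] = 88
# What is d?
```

After line 1: d = {'a': 20, 'b': 42}
After line 2 (d['c'] = 20 + 42): d = {'a': 20, 'b': 42, 'c': 62}
After line 3: d = {'a': 88, 'b': 42, 'c': 62}

{'a': 88, 'b': 42, 'c': 62}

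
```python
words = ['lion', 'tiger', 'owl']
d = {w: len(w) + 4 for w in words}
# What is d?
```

{'lion': 8, 'tiger': 9, 'owl': 7}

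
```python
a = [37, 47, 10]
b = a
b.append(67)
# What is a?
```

After line 1: a = [37, 47, 10]
After line 2 (b = a is an alias, same object): a = [37, 47, 10], b = [37, 47, 10]
After line 3 (b.append mutates the shared list): a = [37, 47, 10, 67], b = [37, 47, 10, 67]

[37, 47, 10, 67]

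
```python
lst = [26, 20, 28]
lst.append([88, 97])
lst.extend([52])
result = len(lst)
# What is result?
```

After line 1: lst = [26, 20, 28]
After line 2 (append adds [88, 97] as single element): lst = [26, 20, 28, [88, 97]]
After line 3 (extend unpacks [52], adds 52): lst = [26, 20, 28, [88, 97], 52]
After line 4: result = len(lst) = 5

5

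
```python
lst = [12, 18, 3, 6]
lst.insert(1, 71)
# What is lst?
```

[12, 71, 18, 3, 6]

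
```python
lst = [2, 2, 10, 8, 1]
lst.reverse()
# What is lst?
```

[1, 8, 10, 2, 2]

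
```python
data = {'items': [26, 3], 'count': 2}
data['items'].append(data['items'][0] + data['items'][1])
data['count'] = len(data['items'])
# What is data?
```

After line 1: data = {'items': [26, 3], 'count': 2}
After line 2 (append 26 + 3 = 29): data = {'items': [26, 3, 29], 'count': 2}
After line 3 (count = len(items) = 3): data = {'items': [26, 3, 29], 'count': 3}

{'items': [26, 3, 29], 'count': 3}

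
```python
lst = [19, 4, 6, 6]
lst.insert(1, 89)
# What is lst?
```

[19, 89, 4, 6, 6]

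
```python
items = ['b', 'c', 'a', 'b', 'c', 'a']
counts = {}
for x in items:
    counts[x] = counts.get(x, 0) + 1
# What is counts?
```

Initial: counts = {}, items = ['b', 'c', 'a', 'b', 'c', 'a']
See 'b': counts = {'b': 1}
See 'c': counts = {'b': 1, 'c': 1}
See 'a': counts = {'b': 1, 'c': 1, 'a': 1}
See 'b': counts = {'b': 2, 'c': 1, 'a': 1}
See 'c': counts = {'b': 2, 'c': 2, 'a': 1}
See 'a': counts = {'b': 2, 'c': 2, 'a': 2}

{'b': 2, 'c': 2, 'a': 2}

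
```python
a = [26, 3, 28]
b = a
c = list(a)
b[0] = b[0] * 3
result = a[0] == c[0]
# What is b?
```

After line 1: a = [26, 3, 28]
After line 2 (b = a, alias): a = [26, 3, 28], b = [26, 3, 28]
After line 3 (c = list(a) is a copy, new object): c = [26, 3, 28]
After line 4 (b[0] = 26 * 3 = 78; mutates shared a/b): a = b = [78, 3, 28], c = [26, 3, 28]
After line 5 (a[0] = 78, c[0] = 26; result = False)

[78, 3, 28]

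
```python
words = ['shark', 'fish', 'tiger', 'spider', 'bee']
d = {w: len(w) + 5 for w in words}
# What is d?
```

{'shark': 10, 'fish': 9, 'tiger': 10, 'spider': 11, 'bee': 8}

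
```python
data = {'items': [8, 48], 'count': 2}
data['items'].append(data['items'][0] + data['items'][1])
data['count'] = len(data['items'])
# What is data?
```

After line 1: data = {'items': [8, 48], 'count': 2}
After line 2 (append 8 + 48 = 56): data = {'items': [8, 48, 56], 'count': 2}
After line 3 (count = len(items) = 3): data = {'items': [8, 48, 56], 'count': 3}

{'items': [8, 48, 56], 'count': 3}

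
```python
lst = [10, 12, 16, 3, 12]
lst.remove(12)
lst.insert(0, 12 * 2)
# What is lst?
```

After line 1: lst = [10, 12, 16, 3, 12]
After line 2 (remove first 12): lst = [10, 16, 3, 12]
After line 3 (insert 24 at index 0): lst = [24, 10, 16, 3, 12]

[24, 10, 16, 3, 12]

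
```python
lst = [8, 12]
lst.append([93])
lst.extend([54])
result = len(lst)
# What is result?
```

After line 1: lst = [8, 12]
After line 2 (append adds [93] as single element): lst = [8, 12, [93]]
After line 3 (extend unpacks [54], adds 54): lst = [8, 12, [93], 54]
After line 4: result = len(lst) = 4

4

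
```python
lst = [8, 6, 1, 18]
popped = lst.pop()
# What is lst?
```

[8, 6, 1]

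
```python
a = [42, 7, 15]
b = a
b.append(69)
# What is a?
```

After line 1: a = [42, 7, 15]
After line 2 (b = a is an alias, same object): a = [42, 7, 15], b = [42, 7, 15]
After line 3 (b.append mutates the shared list): a = [42, 7, 15, 69], b = [42, 7, 15, 69]

[42, 7, 15, 69]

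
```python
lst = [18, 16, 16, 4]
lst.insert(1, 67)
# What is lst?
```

[18, 67, 16, 16, 4]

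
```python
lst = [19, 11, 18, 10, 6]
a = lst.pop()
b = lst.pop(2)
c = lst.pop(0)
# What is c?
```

After line 1: lst = [19, 11, 18, 10, 6]
After line 2 (pop() -> a = 6): lst = [19, 11, 18, 10]
After line 3 (pop(2) -> b = 18): lst = [19, 11, 10]
After line 4 (pop(0) -> c = 19): lst = [11, 10]

19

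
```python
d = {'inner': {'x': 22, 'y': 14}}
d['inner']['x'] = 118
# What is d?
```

After line 1: d = {'inner': {'x': 22, 'y': 14}}
After line 2 (inner x overwritten): d = {'inner': {'x': 118, 'y': 14}}

{'inner': {'x': 118, 'y': 14}}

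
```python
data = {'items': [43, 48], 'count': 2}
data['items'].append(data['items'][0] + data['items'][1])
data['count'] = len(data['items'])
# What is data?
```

After line 1: data = {'items': [43, 48], 'count': 2}
After line 2 (append 43 + 48 = 91): data = {'items': [43, 48, 91], 'count': 2}
After line 3 (count = len(items) = 3): data = {'items': [43, 48, 91], 'count': 3}

{'items': [43, 48, 91], 'count': 3}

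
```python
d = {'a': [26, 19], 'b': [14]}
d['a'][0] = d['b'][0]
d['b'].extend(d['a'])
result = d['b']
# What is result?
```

After line 1: d = {'a': [26, 19], 'b': [14]}
After line 2 (a[0] = b[0] = 14): d = {'a': [14, 19], 'b': [14]}
After line 3 (b.extend(a) appends [14, 19]): d = {'a': [14, 19], 'b': [14, 14, 19]}
After line 4: result = d['b'] = [14, 14, 19]

[14, 14, 19]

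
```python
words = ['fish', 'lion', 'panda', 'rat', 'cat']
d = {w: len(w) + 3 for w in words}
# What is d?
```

{'fish': 7, 'lion': 7, 'panda': 8, 'rat': 6, 'cat': 6}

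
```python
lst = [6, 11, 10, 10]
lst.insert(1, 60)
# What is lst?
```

[6, 60, 11, 10, 10]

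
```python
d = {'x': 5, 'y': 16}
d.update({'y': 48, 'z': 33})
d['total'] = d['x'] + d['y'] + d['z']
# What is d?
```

After line 1: d = {'x': 5, 'y': 16}
After line 2 (y overwritten, z added): d = {'x': 5, 'y': 48, 'z': 33}
After line 3 (total = 5 + 48 + 33 = 86): d = {'x': 5, 'y': 48, 'z': 33, 'total': 86}

{'x': 5, 'y': 48, 'z': 33, 'total': 86}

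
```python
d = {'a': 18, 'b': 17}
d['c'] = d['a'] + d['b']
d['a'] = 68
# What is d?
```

After line 1: d = {'a': 18, 'b': 17}
After line 2 (d['c'] = 18 + 17): d = {'a': 18, 'b': 17, 'c': 35}
After line 3: d = {'a': 68, 'b': 17, 'c': 35}

{'a': 68, 'b': 17, 'c': 35}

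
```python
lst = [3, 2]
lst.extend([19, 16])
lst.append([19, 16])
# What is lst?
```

After line 1: lst = [3, 2]
After line 2 (extend unpacks [19, 16]): lst = [3, 2, 19, 16]
After line 3 (append adds [19, 16] as single element): lst = [3, 2, 19, 16, [19, 16]]

[3, 2, 19, 16, [19, 16]]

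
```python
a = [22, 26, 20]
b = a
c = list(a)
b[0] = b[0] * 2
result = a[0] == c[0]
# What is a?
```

After line 1: a = [22, 26, 20]
After line 2 (b = a, alias): a = [22, 26, 20], b = [22, 26, 20]
After line 3 (c = list(a) is a copy, new object): c = [22, 26, 20]
After line 4 (b[0] = 22 * 2 = 44; mutates shared a/b): a = b = [44, 26, 20], c = [22, 26, 20]
After line 5 (a[0] = 44, c[0] = 22; result = False)

[44, 26, 20]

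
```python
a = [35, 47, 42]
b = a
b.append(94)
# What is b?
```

After line 1: a = [35, 47, 42]
After line 2 (b = a is an alias, same object): a = [35, 47, 42], b = [35, 47, 42]
After line 3 (b.append mutates the shared list): a = [35, 47, 42, 94], b = [35, 47, 42, 94]

[35, 47, 42, 94]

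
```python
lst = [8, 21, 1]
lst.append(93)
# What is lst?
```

[8, 21, 1, 93]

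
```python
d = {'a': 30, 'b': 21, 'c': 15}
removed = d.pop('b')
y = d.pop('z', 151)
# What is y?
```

After line 1: d = {'a': 30, 'b': 21, 'c': 15}
After line 2 (pop 'b' returns 21): d = {'a': 30, 'c': 15}, removed = 21
After line 3 (pop 'z' missing, returns default 151): d = {'a': 30, 'c': 15}, y = 151

151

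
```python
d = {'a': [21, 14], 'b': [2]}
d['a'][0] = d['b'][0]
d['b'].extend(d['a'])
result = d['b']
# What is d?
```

After line 1: d = {'a': [21, 14], 'b': [2]}
After line 2 (a[0] = b[0] = 2): d = {'a': [2, 14], 'b': [2]}
After line 3 (b.extend(a) appends [2, 14]): d = {'a': [2, 14], 'b': [2, 2, 14]}
After line 4: result = d['b'] = [2, 2, 14]

{'a': [2, 14], 'b': [2, 2, 14]}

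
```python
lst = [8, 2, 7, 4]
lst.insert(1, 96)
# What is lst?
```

[8, 96, 2, 7, 4]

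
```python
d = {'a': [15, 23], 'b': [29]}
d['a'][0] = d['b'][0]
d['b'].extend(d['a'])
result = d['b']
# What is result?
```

After line 1: d = {'a': [15, 23], 'b': [29]}
After line 2 (a[0] = b[0] = 29): d = {'a': [29, 23], 'b': [29]}
After line 3 (b.extend(a) appends [29, 23]): d = {'a': [29, 23], 'b': [29, 29, 23]}
After line 4: result = d['b'] = [29, 29, 23]

[29, 29, 23]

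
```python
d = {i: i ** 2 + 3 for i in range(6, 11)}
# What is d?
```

{6: 39, 7: 52, 8: 67, 9: 84, 10: 103}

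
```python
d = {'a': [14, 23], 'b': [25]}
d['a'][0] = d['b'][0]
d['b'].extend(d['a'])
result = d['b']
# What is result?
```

After line 1: d = {'a': [14, 23], 'b': [25]}
After line 2 (a[0] = b[0] = 25): d = {'a': [25, 23], 'b': [25]}
After line 3 (b.extend(a) appends [25, 23]): d = {'a': [25, 23], 'b': [25, 25, 23]}
After line 4: result = d['b'] = [25, 25, 23]

[25, 25, 23]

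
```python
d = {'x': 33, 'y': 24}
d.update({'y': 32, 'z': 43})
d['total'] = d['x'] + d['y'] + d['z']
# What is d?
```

After line 1: d = {'x': 33, 'y': 24}
After line 2 (y overwritten, z added): d = {'x': 33, 'y': 32, 'z': 43}
After line 3 (total = 33 + 32 + 43 = 108): d = {'x': 33, 'y': 32, 'z': 43, 'total': 108}

{'x': 33, 'y': 32, 'z': 43, 'total': 108}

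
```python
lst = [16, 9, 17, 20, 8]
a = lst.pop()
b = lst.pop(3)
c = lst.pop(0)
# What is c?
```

After line 1: lst = [16, 9, 17, 20, 8]
After line 2 (pop() -> a = 8): lst = [16, 9, 17, 20]
After line 3 (pop(3) -> b = 20): lst = [16, 9, 17]
After line 4 (pop(0) -> c = 16): lst = [9, 17]

16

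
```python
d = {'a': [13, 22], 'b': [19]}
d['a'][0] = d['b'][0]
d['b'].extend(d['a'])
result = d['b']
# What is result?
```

After line 1: d = {'a': [13, 22], 'b': [19]}
After line 2 (a[0] = b[0] = 19): d = {'a': [19, 22], 'b': [19]}
After line 3 (b.extend(a) appends [19, 22]): d = {'a': [19, 22], 'b': [19, 19, 22]}
After line 4: result = d['b'] = [19, 19, 22]

[19, 19, 22]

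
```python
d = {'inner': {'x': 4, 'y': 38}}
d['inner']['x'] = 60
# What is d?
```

After line 1: d = {'inner': {'x': 4, 'y': 38}}
After line 2 (inner x overwritten): d = {'inner': {'x': 60, 'y': 38}}

{'inner': {'x': 60, 'y': 38}}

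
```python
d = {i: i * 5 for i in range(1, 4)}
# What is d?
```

{1: 5, 2: 10, 3: 15}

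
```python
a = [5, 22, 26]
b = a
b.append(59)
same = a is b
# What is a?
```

After line 1: a = [5, 22, 26]
After line 2 (b = a is an alias, same object): a = [5, 22, 26], b = [5, 22, 26]
After line 3 (b.append mutates the shared list): a = [5, 22, 26, 59], b = [5, 22, 26, 59]
After line 4 (same = a is b; same object -> True): same = True

[5, 22, 26, 59]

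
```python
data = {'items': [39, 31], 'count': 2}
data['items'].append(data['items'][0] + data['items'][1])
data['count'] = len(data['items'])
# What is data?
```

After line 1: data = {'items': [39, 31], 'count': 2}
After line 2 (append 39 + 31 = 70): data = {'items': [39, 31, 70], 'count': 2}
After line 3 (count = len(items) = 3): data = {'items': [39, 31, 70], 'count': 3}

{'items': [39, 31, 70], 'count': 3}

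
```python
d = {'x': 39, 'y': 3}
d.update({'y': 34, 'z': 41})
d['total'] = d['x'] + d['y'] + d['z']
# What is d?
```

After line 1: d = {'x': 39, 'y': 3}
After line 2 (y overwritten, z added): d = {'x': 39, 'y': 34, 'z': 41}
After line 3 (total = 39 + 34 + 41 = 114): d = {'x': 39, 'y': 34, 'z': 41, 'total': 114}

{'x': 39, 'y': 34, 'z': 41, 'total': 114}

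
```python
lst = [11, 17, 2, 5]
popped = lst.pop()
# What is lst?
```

[11, 17, 2]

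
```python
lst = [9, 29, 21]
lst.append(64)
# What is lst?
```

[9, 29, 21, 64]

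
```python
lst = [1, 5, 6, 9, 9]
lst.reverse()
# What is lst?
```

[9, 9, 6, 5, 1]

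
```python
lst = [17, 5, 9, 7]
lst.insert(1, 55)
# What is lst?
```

[17, 55, 5, 9, 7]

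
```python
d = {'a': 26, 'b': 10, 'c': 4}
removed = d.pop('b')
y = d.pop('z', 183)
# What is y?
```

After line 1: d = {'a': 26, 'b': 10, 'c': 4}
After line 2 (pop 'b' returns 10): d = {'a': 26, 'c': 4}, removed = 10
After line 3 (pop 'z' missing, returns default 183): d = {'a': 26, 'c': 4}, y = 183

183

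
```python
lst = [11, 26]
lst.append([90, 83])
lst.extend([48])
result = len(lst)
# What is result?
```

After line 1: lst = [11, 26]
After line 2 (append adds [90, 83] as single element): lst = [11, 26, [90, 83]]
After line 3 (extend unpacks [48], adds 48): lst = [11, 26, [90, 83], 48]
After line 4: result = len(lst) = 4

4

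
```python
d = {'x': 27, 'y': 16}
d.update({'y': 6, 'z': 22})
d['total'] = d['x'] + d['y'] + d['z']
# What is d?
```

After line 1: d = {'x': 27, 'y': 16}
After line 2 (y overwritten, z added): d = {'x': 27, 'y': 6, 'z': 22}
After line 3 (total = 27 + 6 + 22 = 55): d = {'x': 27, 'y': 6, 'z': 22, 'total': 55}

{'x': 27, 'y': 6, 'z': 22, 'total': 55}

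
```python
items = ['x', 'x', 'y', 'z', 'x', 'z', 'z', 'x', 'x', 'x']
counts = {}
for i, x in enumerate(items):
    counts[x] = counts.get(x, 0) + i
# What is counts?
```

Initial: counts = {}, items = ['x', 'x', 'y', 'z', 'x', 'z', 'z', 'x', 'x', 'x']
i=0, x='x': counts = {'x': 0}
i=1, x='x': counts = {'x': 1}
i=2, x='y': counts = {'x': 1, 'y': 2}
i=3, x='z': counts = {'x': 1, 'y': 2, 'z': 3}
i=4, x='x': counts = {'x': 5, 'y': 2, 'z': 3}
i=5, x='z': counts = {'x': 5, 'y': 2, 'z': 8}
i=6, x='z': counts = {'x': 5, 'y': 2, 'z': 14}
i=7, x='x': counts = {'x': 12, 'y': 2, 'z': 14}
i=8, x='x': counts = {'x': 20, 'y': 2, 'z': 14}
i=9, x='x': counts = {'x': 29, 'y': 2, 'z': 14}

{'x': 29, 'y': 2, 'z': 14}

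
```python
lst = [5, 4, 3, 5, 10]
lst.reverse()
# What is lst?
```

[10, 5, 3, 4, 5]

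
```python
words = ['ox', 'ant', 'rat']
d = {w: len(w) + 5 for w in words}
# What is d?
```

{'ox': 7, 'ant': 8, 'rat': 8}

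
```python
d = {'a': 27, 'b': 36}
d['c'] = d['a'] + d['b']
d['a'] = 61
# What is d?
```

After line 1: d = {'a': 27, 'b': 36}
After line 2 (d['c'] = 27 + 36): d = {'a': 27, 'b': 36, 'c': 63}
After line 3: d = {'a': 61, 'b': 36, 'c': 63}

{'a': 61, 'b': 36, 'c': 63}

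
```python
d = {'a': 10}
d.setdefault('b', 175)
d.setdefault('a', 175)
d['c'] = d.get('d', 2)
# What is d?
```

After line 1: d = {'a': 10}
After line 2 (setdefault adds 'b'=175): d = {'a': 10, 'b': 175}
After line 3 (setdefault 'a' no-op, already exists): d = {'a': 10, 'b': 175}
After line 4 (get('d', 2) returns default since 'd' not in d): d = {'a': 10, 'b': 175, 'c': 2}

{'a': 10, 'b': 175, 'c': 2}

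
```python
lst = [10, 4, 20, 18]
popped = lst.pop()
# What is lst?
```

[10, 4, 20]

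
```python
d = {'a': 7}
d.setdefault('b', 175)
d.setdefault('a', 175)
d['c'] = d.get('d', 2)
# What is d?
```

After line 1: d = {'a': 7}
After line 2 (setdefault adds 'b'=175): d = {'a': 7, 'b': 175}
After line 3 (setdefault 'a' no-op, already exists): d = {'a': 7, 'b': 175}
After line 4 (get('d', 2) returns default since 'd' not in d): d = {'a': 7, 'b': 175, 'c': 2}

{'a': 7, 'b': 175, 'c': 2}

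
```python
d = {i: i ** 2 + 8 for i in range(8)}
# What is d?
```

{0: 8, 1: 9, 2: 12, 3: 17, 4: 24, 5: 33, 6: 44, 7: 57}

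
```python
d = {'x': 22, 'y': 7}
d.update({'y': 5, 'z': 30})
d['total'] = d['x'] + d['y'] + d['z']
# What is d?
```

After line 1: d = {'x': 22, 'y': 7}
After line 2 (y overwritten, z added): d = {'x': 22, 'y': 5, 'z': 30}
After line 3 (total = 22 + 5 + 30 = 57): d = {'x': 22, 'y': 5, 'z': 30, 'total': 57}

{'x': 22, 'y': 5, 'z': 30, 'total': 57}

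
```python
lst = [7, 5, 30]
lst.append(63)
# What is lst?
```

[7, 5, 30, 63]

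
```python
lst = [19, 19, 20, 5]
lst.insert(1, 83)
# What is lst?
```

[19, 83, 19, 20, 5]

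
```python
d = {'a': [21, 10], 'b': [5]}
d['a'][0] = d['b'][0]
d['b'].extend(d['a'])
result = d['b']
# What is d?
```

After line 1: d = {'a': [21, 10], 'b': [5]}
After line 2 (a[0] = b[0] = 5): d = {'a': [5, 10], 'b': [5]}
After line 3 (b.extend(a) appends [5, 10]): d = {'a': [5, 10], 'b': [5, 5, 10]}
After line 4: result = d['b'] = [5, 5, 10]

{'a': [5, 10], 'b': [5, 5, 10]}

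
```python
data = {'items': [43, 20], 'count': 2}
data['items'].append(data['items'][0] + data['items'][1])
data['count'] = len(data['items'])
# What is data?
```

After line 1: data = {'items': [43, 20], 'count': 2}
After line 2 (append 43 + 20 = 63): data = {'items': [43, 20, 63], 'count': 2}
After line 3 (count = len(items) = 3): data = {'items': [43, 20, 63], 'count': 3}

{'items': [43, 20, 63], 'count': 3}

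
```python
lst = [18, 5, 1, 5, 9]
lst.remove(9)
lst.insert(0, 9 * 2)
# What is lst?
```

After line 1: lst = [18, 5, 1, 5, 9]
After line 2 (remove first 9): lst = [18, 5, 1, 5]
After line 3 (insert 18 at index 0): lst = [18, 18, 5, 1, 5]

[18, 18, 5, 1, 5]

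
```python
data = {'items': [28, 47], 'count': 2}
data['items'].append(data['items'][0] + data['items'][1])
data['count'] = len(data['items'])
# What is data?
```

After line 1: data = {'items': [28, 47], 'count': 2}
After line 2 (append 28 + 47 = 75): data = {'items': [28, 47, 75], 'count': 2}
After line 3 (count = len(items) = 3): data = {'items': [28, 47, 75], 'count': 3}

{'items': [28, 47, 75], 'count': 3}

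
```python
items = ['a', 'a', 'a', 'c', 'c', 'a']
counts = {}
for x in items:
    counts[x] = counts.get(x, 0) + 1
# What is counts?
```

Initial: counts = {}, items = ['a', 'a', 'a', 'c', 'c', 'a']
See 'a': counts = {'a': 1}
See 'a': counts = {'a': 2}
See 'a': counts = {'a': 3}
See 'c': counts = {'a': 3, 'c': 1}
See 'c': counts = {'a': 3, 'c': 2}
See 'a': counts = {'a': 4, 'c': 2}

{'a': 4, 'c': 2}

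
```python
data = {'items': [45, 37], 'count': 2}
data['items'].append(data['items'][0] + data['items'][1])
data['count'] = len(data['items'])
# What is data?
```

After line 1: data = {'items': [45, 37], 'count': 2}
After line 2 (append 45 + 37 = 82): data = {'items': [45, 37, 82], 'count': 2}
After line 3 (count = len(items) = 3): data = {'items': [45, 37, 82], 'count': 3}

{'items': [45, 37, 82], 'count': 3}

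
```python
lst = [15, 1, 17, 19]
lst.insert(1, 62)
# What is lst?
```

[15, 62, 1, 17, 19]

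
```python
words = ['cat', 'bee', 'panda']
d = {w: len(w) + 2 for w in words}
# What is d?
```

{'cat': 5, 'bee': 5, 'panda': 7}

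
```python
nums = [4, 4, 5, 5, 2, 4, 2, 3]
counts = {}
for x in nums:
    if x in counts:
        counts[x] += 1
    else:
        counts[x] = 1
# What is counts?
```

Initial: counts = {}, nums = [4, 4, 5, 5, 2, 4, 2, 3]
See 4: counts = {4: 1}
See 4: counts = {4: 2}
See 5: counts = {4: 2, 5: 1}
See 5: counts = {4: 2, 5: 2}
See 2: counts = {4: 2, 5: 2, 2: 1}
See 4: counts = {4: 3, 5: 2, 2: 1}
See 2: counts = {4: 3, 5: 2, 2: 2}
See 3: counts = {4: 3, 5: 2, 2: 2, 3: 1}

{4: 3, 5: 2, 2: 2, 3: 1}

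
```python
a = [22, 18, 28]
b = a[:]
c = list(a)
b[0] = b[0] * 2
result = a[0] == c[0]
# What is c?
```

After line 1: a = [22, 18, 28]
After line 2 (b = a[:], copy): a = [22, 18, 28], b = [22, 18, 28]
After line 3 (c = list(a) is a copy, new object): c = [22, 18, 28]
After line 4 (b[0] = 22 * 2 = 44; only b mutates (copy)): a = [22, 18, 28], b = [44, 18, 28], c = [22, 18, 28]
After line 5 (a[0] = 22, c[0] = 22; result = True)

[22, 18, 28]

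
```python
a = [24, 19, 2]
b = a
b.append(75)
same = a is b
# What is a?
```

After line 1: a = [24, 19, 2]
After line 2 (b = a is an alias, same object): a = [24, 19, 2], b = [24, 19, 2]
After line 3 (b.append mutates the shared list): a = [24, 19, 2, 75], b = [24, 19, 2, 75]
After line 4 (same = a is b; same object -> True): same = True

[24, 19, 2, 75]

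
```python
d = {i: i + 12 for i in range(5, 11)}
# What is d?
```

{5: 17, 6: 18, 7: 19, 8: 20, 9: 21, 10: 22}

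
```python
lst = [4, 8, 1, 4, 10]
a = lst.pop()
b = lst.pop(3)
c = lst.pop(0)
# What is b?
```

After line 1: lst = [4, 8, 1, 4, 10]
After line 2 (pop() -> a = 10): lst = [4, 8, 1, 4]
After line 3 (pop(3) -> b = 4): lst = [4, 8, 1]
After line 4 (pop(0) -> c = 4): lst = [8, 1]

4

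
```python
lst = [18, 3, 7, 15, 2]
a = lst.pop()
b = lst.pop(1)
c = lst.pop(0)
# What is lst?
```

After line 1: lst = [18, 3, 7, 15, 2]
After line 2 (pop() -> a = 2): lst = [18, 3, 7, 15]
After line 3 (pop(1) -> b = 3): lst = [18, 7, 15]
After line 4 (pop(0) -> c = 18): lst = [7, 15]

[7, 15]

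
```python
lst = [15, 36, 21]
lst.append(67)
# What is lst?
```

[15, 36, 21, 67]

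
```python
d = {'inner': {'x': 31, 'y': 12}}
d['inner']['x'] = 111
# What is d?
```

After line 1: d = {'inner': {'x': 31, 'y': 12}}
After line 2 (inner x overwritten): d = {'inner': {'x': 111, 'y': 12}}

{'inner': {'x': 111, 'y': 12}}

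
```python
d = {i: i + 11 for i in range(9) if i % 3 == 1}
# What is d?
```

{1: 12, 4: 15, 7: 18}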